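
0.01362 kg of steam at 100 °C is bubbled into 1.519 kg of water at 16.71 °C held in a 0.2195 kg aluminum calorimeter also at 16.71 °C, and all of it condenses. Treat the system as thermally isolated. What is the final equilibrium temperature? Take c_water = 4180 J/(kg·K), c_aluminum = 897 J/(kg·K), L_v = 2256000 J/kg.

T_f ≈ 22.1 °C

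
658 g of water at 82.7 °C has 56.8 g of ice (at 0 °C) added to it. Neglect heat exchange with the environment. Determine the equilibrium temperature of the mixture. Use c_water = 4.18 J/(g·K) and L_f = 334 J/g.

Energy conservation, ΣQ = 0:
fusion: m_ice L_f = 56.8·334 = 18971
  meltwater 0→T: 56.8·4.18·T = 237.42 T
  water: 2750.4(T − 82.7)
2987.9 T = 227461 − 18971 = 208490
T ≈ 69.78 °C (positive, so assuming full melt was valid).

T_f ≈ 69.8 °C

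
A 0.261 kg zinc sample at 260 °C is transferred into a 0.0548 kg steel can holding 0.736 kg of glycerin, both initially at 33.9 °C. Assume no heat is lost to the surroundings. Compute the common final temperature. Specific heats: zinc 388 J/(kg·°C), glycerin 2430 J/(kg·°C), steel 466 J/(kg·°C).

T_f ≈ 45.9 °C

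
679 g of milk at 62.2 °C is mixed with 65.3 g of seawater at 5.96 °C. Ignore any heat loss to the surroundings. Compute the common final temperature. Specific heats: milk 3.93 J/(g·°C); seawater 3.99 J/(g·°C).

T_f ≈ 57.2 °C

T_f is the heat-capacity-weighted average of the initial temperatures:
T_f = (2668.5×62.2 + 260.55×5.96) / (2668.5 + 260.55)
    = 167532 / 2929 ≈ 57.20 °C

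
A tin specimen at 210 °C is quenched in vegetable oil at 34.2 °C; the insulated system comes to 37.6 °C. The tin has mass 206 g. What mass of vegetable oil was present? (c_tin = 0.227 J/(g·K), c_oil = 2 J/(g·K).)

m ≈ 1190 g

Heat lost by the tin = heat gained by the oil:
206×0.227×(210 − 37.6) = m×2×(37.6 − 34.2)
6.8 m = 8061.8  ⇒  m ≈ 1186 g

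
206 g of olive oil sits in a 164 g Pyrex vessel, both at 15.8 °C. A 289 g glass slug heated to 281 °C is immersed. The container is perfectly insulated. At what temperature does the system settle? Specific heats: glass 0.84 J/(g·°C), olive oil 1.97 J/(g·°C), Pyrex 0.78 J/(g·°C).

T_f ≈ 98.7 °C

Energy conservation, ΣQ = 0:
289·0.84·(T − 281) + 206·1.97·(T − 15.8) + 164·0.78·(T − 15.8) = 0
242.76(T − 281) + 405.82(T − 15.8) + 127.92(T − 15.8) = 0
(242.76 + 405.82 + 127.92) T = 242.76·281 + 405.82·15.8 + 127.92·15.8
T = 76649 / 776.5 = 98.7 °C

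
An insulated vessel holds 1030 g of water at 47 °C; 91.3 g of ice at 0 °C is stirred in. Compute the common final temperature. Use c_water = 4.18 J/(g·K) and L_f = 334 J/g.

T_f ≈ 36.7 °C

Taking heat into each body as positive, Σ m c ΔT = 0:
latent heat to melt: 91.3×334 = 30494; warm the meltwater: 381.63 T; water cools: 1030×4.18×(T − 47) = 4305.4(T − 47)
4687 T = 202354 − 30494 = 171860
T ≈ 36.67 °C (positive, so assuming full melt was valid).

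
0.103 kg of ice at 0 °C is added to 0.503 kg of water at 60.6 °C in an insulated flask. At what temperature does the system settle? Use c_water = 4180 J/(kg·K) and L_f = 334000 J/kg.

T_f ≈ 36.7 °C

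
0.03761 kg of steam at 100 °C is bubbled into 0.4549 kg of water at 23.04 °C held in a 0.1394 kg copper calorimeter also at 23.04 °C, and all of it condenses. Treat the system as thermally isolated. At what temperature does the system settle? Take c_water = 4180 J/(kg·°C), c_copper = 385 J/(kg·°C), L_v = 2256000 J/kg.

T_f ≈ 68.9 °C

Energy balance with sensible and latent terms:
latent heat released on condensation: 0.03761·2256000 = 84848
  condensed water 100 °C→T: 157.21(T − 100)
  original water: 1901.5(T − 23.04)
  cup: 53.67(T − 23.04)
2112.4 T = 84848 + 15721 + 45047 = 145616
T ≈ 68.94 °C (< 100 °C, so full condensation is consistent).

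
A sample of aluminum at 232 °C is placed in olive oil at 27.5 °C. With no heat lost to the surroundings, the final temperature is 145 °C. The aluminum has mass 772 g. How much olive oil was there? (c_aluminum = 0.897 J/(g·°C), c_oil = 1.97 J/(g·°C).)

Setting the total heat transfer to zero:
772·0.897·(145 − 232) + m·1.97·(145 − 27.5) = 0
231.47 m = 60246
m = 60246/231.47 ≈ 260.3 g

m ≈ 260 g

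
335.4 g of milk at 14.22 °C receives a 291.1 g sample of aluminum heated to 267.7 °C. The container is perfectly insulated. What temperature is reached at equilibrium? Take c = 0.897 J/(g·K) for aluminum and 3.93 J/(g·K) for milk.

T_f = Σ m_i c_i T_i / Σ m_i c_i:
T_f = (261.12×267.7 + 1318.1×14.22) / (261.12 + 1318.1)
    = 88645 / 1579.2 ≈ 56.13 °C

T_f ≈ 56.1 °C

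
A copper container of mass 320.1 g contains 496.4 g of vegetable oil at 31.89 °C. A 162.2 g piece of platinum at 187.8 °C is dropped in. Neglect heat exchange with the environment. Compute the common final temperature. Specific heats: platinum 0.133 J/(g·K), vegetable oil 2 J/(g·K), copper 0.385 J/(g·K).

With ΣQ=0 the equilibrium temperature is the m·c-weighted mean:
T_f = (21.57·187.8 + 992.8·31.89 + 123.24·31.89) / (21.57 + 992.8 + 123.24)
    = 39642 / 1137.6 ≈ 34.85 °C

T_f ≈ 34.8 °C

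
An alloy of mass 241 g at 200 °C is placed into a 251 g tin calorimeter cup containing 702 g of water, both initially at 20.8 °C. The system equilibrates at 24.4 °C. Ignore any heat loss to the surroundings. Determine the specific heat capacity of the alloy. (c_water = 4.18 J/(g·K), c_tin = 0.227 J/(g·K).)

Heat gained plus heat lost sum to zero:
241·c·(24.4 − 200) + 702·4.18·(24.4 − 20.8) + 251·0.227·(24.4 − 20.8) = 0
-42320 c = -10769
c = -10769/-42320 ≈ 0.2545 J/(g·K)

c ≈ 0.254 J/(g·K)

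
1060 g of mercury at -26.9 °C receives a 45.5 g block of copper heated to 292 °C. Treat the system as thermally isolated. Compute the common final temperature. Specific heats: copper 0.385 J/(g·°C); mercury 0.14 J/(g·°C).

T_f ≈ 6.8 °C

Setting the total heat transfer to zero:
45.5×0.385×(T − 292) + 1060×0.14×(T − (-26.9)) = 0
(17.52 + 148.4) T = 17.52×292 + 148.4×(-26.9)
T = 1123.2/165.92 ≈ 6.77 °C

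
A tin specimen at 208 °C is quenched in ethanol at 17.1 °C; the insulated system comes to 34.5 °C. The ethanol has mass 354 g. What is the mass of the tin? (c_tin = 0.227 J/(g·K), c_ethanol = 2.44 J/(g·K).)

Net heat exchanged in the isolated system is zero:
m×0.227×(34.5 − 208) + 354×2.44×(34.5 − 17.1) = 0
-39.38 m = -15029
m = -15029/-39.38 ≈ 381.6 g

m ≈ 382 g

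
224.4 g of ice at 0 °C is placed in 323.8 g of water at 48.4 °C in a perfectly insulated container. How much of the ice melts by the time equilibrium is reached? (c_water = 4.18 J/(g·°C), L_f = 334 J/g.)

m_melted ≈ 196 g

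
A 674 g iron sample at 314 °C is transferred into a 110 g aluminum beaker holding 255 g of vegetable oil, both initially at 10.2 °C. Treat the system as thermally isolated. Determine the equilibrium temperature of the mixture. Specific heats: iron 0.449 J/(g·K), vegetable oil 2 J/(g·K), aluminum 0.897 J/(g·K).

T_f ≈ 111.1 °C

Let T be the final temperature. ΣQ_i = 0:
674*0.449*(T − 314) + 255*2*(T − 10.2) + 110*0.897*(T − 10.2) = 0
(302.63 + 510 + 98.67) T = 302.63*314 + 510*10.2 + 98.67*10.2
T = 101233 / 911.3 = 111 °C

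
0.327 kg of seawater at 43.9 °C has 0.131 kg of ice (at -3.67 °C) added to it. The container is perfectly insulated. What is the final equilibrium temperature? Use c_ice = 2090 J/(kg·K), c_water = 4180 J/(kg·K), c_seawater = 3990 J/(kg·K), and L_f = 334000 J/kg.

T_f ≈ 6.8 °C

Conservation of energy gives ΣQ = 0:
ice -3.67→0 °C: 0.131×2090×3.67 = 1004.8; fusion: m_ice L_f = 0.131×334000 = 43754; warm the meltwater: 547.58 T; seawater cools: 0.327×3990×(T − 43.9) = 1304.7(T − 43.9)
1852.3 T = 57278 − 44759 = 12519
T ≈ 6.76 °C — above 0 °C, consistent with complete melting.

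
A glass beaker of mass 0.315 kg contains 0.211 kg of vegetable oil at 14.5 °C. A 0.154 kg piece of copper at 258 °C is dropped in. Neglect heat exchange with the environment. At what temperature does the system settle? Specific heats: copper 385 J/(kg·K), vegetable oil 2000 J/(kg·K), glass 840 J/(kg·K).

Setting the total heat transfer to zero:
0.154×385×(T − 258) + 0.211×2000×(T − 14.5) + 0.315×840×(T − 14.5) = 0
59.29(T − 258) + 422(T − 14.5) + 264.6(T − 14.5) = 0
745.89 T = 25253
T ≈ 33.86 °C

T_f ≈ 33.9 °C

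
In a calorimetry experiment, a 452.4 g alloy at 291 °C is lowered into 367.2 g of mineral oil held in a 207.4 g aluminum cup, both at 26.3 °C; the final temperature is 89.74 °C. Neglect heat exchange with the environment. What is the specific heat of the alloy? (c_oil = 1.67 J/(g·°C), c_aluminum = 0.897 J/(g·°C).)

c ≈ 0.557 J/(g·°C)

Heat gained plus heat lost sum to zero:
452.4×c×(89.74 − 291) + 367.2×1.67×(89.74 − 26.3) + 207.4×0.897×(89.74 − 26.3) = 0
-91050 c = -50705
c = -50705/-91050 ≈ 0.5569 J/(g·°C)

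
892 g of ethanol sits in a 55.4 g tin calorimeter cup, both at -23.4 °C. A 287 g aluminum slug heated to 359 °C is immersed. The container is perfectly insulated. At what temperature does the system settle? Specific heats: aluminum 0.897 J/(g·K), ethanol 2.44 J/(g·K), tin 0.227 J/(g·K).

T_f ≈ 16.8 °C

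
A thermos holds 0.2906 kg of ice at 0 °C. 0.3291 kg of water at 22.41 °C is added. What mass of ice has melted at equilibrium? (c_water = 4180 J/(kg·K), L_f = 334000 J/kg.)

Heat available from the water dropping to 0 °C: 0.3291×4180×22.41 = 30828 J.
Fully melting the ice requires m_ice L_f = 0.2906×334000 = 97060 J.
30828 J < 97060 J, so only part of the ice melts and the system sits at 0 °C.
m_melted×334000 = 30828  ⇒  m_melted ≈ 0.0923 kg.

m_melted ≈ 0.0923 kg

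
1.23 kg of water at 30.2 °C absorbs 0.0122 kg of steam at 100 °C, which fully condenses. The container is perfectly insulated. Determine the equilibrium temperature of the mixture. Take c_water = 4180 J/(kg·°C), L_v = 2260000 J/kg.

T_f ≈ 36.2 °C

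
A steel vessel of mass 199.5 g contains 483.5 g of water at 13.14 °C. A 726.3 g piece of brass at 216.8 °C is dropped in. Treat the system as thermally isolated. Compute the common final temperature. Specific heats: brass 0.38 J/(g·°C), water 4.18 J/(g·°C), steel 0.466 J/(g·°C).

Net heat exchanged in the isolated system is zero:
726.3*0.38*(T − 216.8) + 483.5*4.18*(T − 13.14) + 199.5*0.466*(T − 13.14) = 0
(275.99 + 2021 + 92.97) T = 275.99*216.8 + 2021*13.14 + 92.97*13.14
T = 87613 / 2390 = 36.7 °C

T_f ≈ 36.7 °C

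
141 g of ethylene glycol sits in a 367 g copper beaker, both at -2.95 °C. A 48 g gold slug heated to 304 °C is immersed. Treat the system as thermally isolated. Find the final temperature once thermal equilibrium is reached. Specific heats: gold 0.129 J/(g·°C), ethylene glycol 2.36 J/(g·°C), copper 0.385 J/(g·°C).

T_f ≈ 1.0 °C

Heat gained plus heat lost sum to zero:
48*0.129*(T − 304) + 141*2.36*(T − (-2.95)) + 367*0.385*(T − (-2.95)) = 0
6.192(T − 304) + 332.76(T − (-2.95)) + 141.3(T − (-2.95)) = 0
(6.192 + 332.76 + 141.3) T = 6.192*304 + 332.76*(-2.95) + 141.3*(-2.95)
T = 483.91 / 480.25 = 1.01 °C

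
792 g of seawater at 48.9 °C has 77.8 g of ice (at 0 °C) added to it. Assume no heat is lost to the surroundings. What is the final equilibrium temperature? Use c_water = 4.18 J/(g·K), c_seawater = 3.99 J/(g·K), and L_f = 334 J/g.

Energy balance with sensible and latent terms:
fusion: m_ice L_f = 77.8·334 = 25985
  warm the meltwater: 325.2 T
  seawater: 3160.1(T − 48.9)
3485.3 T = 154528 − 25985 = 128543
T ≈ 36.88 °C. Since T > 0 °C, the all-ice-melts assumption holds.

T_f ≈ 36.9 °C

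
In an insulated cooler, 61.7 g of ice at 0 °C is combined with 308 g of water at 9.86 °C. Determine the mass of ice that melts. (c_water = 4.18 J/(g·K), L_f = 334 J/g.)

m_melted ≈ 38 g

Cooling the water to 0 °C releases 308×4.18×9.86 = 12694 J.
Melting all 61.7 g of ice would need 61.7×334 = 20608 J.
12694 J < 20608 J, so only part of the ice melts and the system sits at 0 °C.
Mass melted = 12694/334 ≈ 38.01 g.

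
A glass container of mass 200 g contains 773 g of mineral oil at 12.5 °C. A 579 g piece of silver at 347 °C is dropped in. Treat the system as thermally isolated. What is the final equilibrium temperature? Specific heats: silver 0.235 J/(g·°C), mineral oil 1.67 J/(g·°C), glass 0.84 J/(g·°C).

T_f ≈ 41.0 °C

Let T be the final temperature. ΣQ_i = 0:
579*0.235*(T − 347) + 773*1.67*(T − 12.5) + 200*0.84*(T − 12.5) = 0
(136.06 + 1290.9 + 168) T = 136.06*347 + 1290.9*12.5 + 168*12.5
T ≈ 41.04 °C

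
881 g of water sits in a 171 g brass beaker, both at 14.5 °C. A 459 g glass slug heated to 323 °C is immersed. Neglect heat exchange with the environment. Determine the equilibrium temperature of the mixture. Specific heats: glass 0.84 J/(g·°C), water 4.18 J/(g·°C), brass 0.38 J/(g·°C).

T_f ≈ 43.3 °C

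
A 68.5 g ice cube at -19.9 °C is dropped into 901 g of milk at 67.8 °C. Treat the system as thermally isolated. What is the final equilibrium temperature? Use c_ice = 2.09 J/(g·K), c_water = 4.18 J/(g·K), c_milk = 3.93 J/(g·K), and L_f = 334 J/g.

Taking heat into each body as positive, Σ m c ΔT = 0:
warm ice to 0 °C: 68.5×2.09×(0 − (-19.9)) = 2849
  melt ice: 68.5×334 = 22879
  meltwater 0→T: 68.5×4.18×T = 286.33 T
  milk cools: 901×3.93×(T − 67.8) = 3540.9(T − 67.8)
3827.3 T = 240075 − 25728 = 214347
T ≈ 56.01 °C. Since T > 0 °C, the all-ice-melts assumption holds.

T_f ≈ 56.0 °C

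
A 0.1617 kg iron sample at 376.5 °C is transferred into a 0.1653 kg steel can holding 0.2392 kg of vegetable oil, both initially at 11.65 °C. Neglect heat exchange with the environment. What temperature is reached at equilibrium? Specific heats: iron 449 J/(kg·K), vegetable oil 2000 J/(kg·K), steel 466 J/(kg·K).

T_f ≈ 53.8 °C

T_f = Σ m_i c_i T_i / Σ m_i c_i:
T_f = (72.6·376.5 + 478.4·11.65 + 77.03·11.65) / (72.6 + 478.4 + 77.03)
    = 33806 / 628.03 ≈ 53.83 °C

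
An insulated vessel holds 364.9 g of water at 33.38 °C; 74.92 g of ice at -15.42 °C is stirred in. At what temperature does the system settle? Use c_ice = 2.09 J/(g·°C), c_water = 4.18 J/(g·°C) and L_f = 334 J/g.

T_f ≈ 12.8 °C

Heat gained plus heat lost sum to zero:
warm ice to 0 °C: 74.92·2.09·(0 − (-15.42)) = 2414.5
  latent heat to melt: 74.92·334 = 25023
  meltwater 0→T: 74.92·4.18·T = 313.17 T
  water cools: 364.9·4.18·(T − 33.38) = 1525.3(T − 33.38)
1838.4 T = 50914 − 27438 = 23476
T ≈ 12.77 °C. Since T > 0 °C, the all-ice-melts assumption holds.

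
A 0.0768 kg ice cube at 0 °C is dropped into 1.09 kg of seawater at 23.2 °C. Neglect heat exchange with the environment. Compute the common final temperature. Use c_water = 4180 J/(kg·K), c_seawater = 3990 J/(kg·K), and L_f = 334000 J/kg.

T_f ≈ 16.1 °C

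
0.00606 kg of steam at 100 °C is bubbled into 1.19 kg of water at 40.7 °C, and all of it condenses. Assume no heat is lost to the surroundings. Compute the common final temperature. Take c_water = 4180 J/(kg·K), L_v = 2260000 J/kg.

Let T be the final temperature. ΣQ_i = 0:
steam→water at 100 °C releases m L_v = 0.00606×2260000 = 13696; condensate cools 100→T: 0.00606×4180×(T − 100) = 25.33(T − 100); original water: 4974.2(T − 40.7)
4999.5 T = 13696 + 2533.1 + 202450 = 218679
T ≈ 43.74 °C, under the boiling point, so the assumption holds.

T_f ≈ 43.7 °C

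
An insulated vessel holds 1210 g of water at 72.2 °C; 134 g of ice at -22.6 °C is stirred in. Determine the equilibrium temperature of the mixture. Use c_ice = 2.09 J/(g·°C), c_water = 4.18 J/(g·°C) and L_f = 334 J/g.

Energy conservation, ΣQ = 0:
warm ice to 0 °C: 134·2.09·(0 − (-22.6)) = 6329.4
  latent heat to melt: 134·334 = 44756
  warm the meltwater: 560.12 T
  water: 5057.8(T − 72.2)
5617.9 T = 365173 − 51085 = 314088
T ≈ 55.91 °C — above 0 °C, consistent with complete melting.

T_f ≈ 55.9 °C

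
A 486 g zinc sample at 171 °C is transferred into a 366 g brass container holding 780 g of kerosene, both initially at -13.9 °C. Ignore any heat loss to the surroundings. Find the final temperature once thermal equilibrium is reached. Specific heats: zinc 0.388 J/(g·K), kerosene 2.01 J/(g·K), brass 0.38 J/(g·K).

T_f ≈ 4.5 °C

Taking heat into each body as positive, Σ m c ΔT = 0:
486×0.388×(T − 171) + 780×2.01×(T − (-13.9)) + 366×0.38×(T − (-13.9)) = 0
188.57(T − 171) + 1567.8(T − (-13.9)) + 139.08(T − (-13.9)) = 0
(188.57 + 1567.8 + 139.08) T = 188.57×171 + 1567.8×(-13.9) + 139.08×(-13.9)
T ≈ 4.49 °C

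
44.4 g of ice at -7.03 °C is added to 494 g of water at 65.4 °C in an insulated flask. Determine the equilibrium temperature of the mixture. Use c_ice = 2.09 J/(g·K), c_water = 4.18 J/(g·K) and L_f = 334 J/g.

T_f ≈ 53.1 °C

Energy conservation, ΣQ = 0:
warm ice to 0 °C: 44.4×2.09×(0 − (-7.03)) = 652.36; fusion: m_ice L_f = 44.4×334 = 14830; meltwater 0→T: 44.4×4.18×T = 185.59 T; water: 2064.9(T − 65.4)
2250.5 T = 135046 − 15482 = 119564
T ≈ 53.13 °C — above 0 °C, consistent with complete melting.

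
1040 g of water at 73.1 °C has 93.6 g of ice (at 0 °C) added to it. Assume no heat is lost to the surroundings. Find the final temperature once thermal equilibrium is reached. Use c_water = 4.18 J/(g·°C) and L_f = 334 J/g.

T_f ≈ 60.5 °C

Heat gained plus heat lost sum to zero:
latent heat to melt: 93.6·334 = 31262; meltwater 0→T: 93.6·4.18·T = 391.25 T; water cools: 1040·4.18·(T − 73.1) = 4347.2(T − 73.1)
4738.4 T = 317780 − 31262 = 286518
T ≈ 60.47 °C (positive, so assuming full melt was valid).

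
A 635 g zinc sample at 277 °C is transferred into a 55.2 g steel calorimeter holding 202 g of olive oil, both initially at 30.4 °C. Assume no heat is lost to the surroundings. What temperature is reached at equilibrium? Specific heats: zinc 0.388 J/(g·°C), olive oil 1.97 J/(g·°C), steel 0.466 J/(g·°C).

T_f ≈ 121.1 °C

Taking heat into each body as positive, Σ m c ΔT = 0:
635·0.388·(T − 277) + 202·1.97·(T − 30.4) + 55.2·0.466·(T − 30.4) = 0
246.38(T − 277) + 397.94(T − 30.4) + 25.72(T − 30.4) = 0
670.04 T = 81127
T ≈ 121.08 °C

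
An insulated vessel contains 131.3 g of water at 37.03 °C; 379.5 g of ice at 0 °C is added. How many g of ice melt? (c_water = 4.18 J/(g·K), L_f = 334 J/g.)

m_melted ≈ 60.8 g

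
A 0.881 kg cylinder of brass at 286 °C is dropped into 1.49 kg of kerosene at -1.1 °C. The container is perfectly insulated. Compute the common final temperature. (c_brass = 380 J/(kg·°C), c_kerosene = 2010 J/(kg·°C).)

Energy conservation, ΣQ = 0:
0.881×380×(T − 286) + 1.49×2010×(T − (-1.1)) = 0
(334.78 + 2994.9) T = 334.78×286 + 2994.9×(-1.1)
T ≈ 27.77 °C

T_f ≈ 27.8 °C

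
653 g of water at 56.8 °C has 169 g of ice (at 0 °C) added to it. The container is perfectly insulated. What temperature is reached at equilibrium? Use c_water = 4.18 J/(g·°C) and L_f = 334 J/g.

Heat gained plus heat lost sum to zero:
latent heat to melt: 169·334 = 56446
  warm the meltwater: 706.42 T
  water: 2729.5(T − 56.8)
3436 T = 155038 − 56446 = 98592
T ≈ 28.69 °C (positive, so assuming full melt was valid).

T_f ≈ 28.7 °C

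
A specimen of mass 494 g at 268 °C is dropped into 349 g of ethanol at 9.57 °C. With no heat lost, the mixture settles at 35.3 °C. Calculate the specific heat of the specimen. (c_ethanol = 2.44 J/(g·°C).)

m_s c (T_s − T_f) = m_ethanol c_ethanol (T_f − T_0):
494·c·(268 − 35.3) = 349·2.44·(35.3 − 9.57)
114954 c = 21911  ⇒  c ≈ 0.1906 J/(g·°C)

c ≈ 0.191 J/(g·°C)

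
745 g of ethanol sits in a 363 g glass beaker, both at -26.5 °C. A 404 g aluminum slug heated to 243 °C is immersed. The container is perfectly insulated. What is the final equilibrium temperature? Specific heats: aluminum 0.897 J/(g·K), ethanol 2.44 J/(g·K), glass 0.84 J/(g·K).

T_f ≈ 12.8 °C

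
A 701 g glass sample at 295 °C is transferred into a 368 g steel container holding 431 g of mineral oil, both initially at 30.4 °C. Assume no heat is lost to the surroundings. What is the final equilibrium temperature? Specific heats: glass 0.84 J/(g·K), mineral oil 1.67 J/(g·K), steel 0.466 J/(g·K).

T_f ≈ 135.7 °C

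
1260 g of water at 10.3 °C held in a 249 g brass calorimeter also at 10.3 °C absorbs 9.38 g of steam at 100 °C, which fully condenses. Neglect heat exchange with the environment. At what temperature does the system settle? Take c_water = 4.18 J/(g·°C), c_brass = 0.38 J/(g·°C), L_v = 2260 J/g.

T_f ≈ 14.9 °C

Taking heat into each body as positive, Σ m c ΔT = 0:
steam→water at 100 °C releases m L_v = 9.38×2260 = 21199
  condensate cools 100→T: 9.38×4.18×(T − 100) = 39.21(T − 100)
  water warms: 1260×4.18×(T − 10.3) = 5266.8(T − 10.3)
  brass cup: 249×0.38×(T − 10.3) = 94.62(T − 10.3)
5400.6 T = 21199 + 3920.8 + 55223 = 80342
T ≈ 14.88 °C — below 100 °C, confirming all the steam condensed.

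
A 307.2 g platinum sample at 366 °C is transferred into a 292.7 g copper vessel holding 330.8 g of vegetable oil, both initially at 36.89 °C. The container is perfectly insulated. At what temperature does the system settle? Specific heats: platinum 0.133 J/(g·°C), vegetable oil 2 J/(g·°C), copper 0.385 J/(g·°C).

T_f ≈ 53.4 °C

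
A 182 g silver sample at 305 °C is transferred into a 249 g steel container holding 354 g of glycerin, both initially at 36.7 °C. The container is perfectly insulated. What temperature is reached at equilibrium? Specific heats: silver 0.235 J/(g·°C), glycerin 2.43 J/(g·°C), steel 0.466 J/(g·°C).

T_f ≈ 48.0 °C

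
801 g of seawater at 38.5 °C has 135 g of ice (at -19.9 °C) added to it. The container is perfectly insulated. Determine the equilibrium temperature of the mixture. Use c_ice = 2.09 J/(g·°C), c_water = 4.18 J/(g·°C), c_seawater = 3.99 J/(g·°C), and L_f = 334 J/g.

Taking heat into each body as positive, Σ m c ΔT = 0:
ice -19.9→0 °C: 135×2.09×19.9 = 5614.8; melt ice: 135×334 = 45090; meltwater 0→T: 135×4.18×T = 564.3 T; seawater cools: 801×3.99×(T − 38.5) = 3196(T − 38.5)
3760.3 T = 123046 − 50705 = 72341
T ≈ 19.24 °C. Since T > 0 °C, the all-ice-melts assumption holds.

T_f ≈ 19.2 °C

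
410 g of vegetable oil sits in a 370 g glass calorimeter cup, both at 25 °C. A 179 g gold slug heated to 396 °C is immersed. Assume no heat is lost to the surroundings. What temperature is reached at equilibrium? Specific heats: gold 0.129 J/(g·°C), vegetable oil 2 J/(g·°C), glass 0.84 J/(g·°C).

T_f ≈ 32.4 °C

Net heat exchanged in the isolated system is zero:
179×0.129×(T − 396) + 410×2×(T − 25) + 370×0.84×(T − 25) = 0
23.09(T − 396) + 820(T − 25) + 310.8(T − 25) = 0
(23.09 + 820 + 310.8) T = 23.09×396 + 820×25 + 310.8×25
T = 37414 / 1153.9 = 32.4 °C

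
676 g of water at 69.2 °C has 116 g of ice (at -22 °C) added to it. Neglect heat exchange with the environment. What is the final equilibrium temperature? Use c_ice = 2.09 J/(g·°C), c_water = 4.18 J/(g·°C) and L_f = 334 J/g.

Energy conservation, ΣQ = 0:
ice -22→0 °C: 116×2.09×22 = 5333.7; melt ice: 116×334 = 38744; warm the meltwater: 484.88 T; water: 2825.7(T − 69.2)
3310.6 T = 195537 − 44078 = 151459
T ≈ 45.75 °C (positive, so assuming full melt was valid).

T_f ≈ 45.8 °C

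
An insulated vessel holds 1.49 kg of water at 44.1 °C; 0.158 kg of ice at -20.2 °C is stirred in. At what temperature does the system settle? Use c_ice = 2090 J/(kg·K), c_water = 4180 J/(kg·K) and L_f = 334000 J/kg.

Energy balance with sensible and latent terms:
warm ice to 0 °C: 0.158×2090×(0 − (-20.2)) = 6670.4; fusion: m_ice L_f = 0.158×334000 = 52772; warm the meltwater: 660.44 T; water: 6228.2(T − 44.1)
6888.6 T = 274664 − 59442 = 215221
T ≈ 31.24 °C. Since T > 0 °C, the all-ice-melts assumption holds.

T_f ≈ 31.2 °C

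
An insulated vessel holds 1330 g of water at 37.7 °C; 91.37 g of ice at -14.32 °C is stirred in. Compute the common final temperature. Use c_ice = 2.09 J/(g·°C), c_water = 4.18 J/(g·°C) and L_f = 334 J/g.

Energy conservation, ΣQ = 0:
ice -14.32→0 °C: 91.37×2.09×14.32 = 2734.6; melt ice: 91.37×334 = 30518; meltwater 0→T: 91.37×4.18×T = 381.93 T; water cools: 1330×4.18×(T − 37.7) = 5559.4(T − 37.7)
5941.3 T = 209589 − 33252 = 176337
T ≈ 29.68 °C — above 0 °C, consistent with complete melting.

T_f ≈ 29.7 °C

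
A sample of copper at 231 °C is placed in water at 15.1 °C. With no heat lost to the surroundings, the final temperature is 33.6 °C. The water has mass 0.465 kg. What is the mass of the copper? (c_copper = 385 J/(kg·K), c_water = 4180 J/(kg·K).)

|Q_copper| = |Q_water|:
m×385×(231 − 33.6) = 0.465×4180×(33.6 − 15.1)
75999 m = 35958  ⇒  m ≈ 0.4731 kg

m ≈ 0.473 kg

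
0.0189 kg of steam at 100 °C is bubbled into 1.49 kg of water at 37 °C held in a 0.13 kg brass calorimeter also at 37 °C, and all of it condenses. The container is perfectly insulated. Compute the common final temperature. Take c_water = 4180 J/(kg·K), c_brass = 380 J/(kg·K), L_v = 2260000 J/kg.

T_f ≈ 44.5 °C

Setting the total heat transfer to zero:
steam→water at 100 °C releases m L_v = 0.0189×2260000 = 42714; condensed water 100 °C→T: 79(T − 100); original water: 6228.2(T − 37); brass cup: 0.13×380×(T − 37) = 49.4(T − 37)
6356.6 T = 42714 + 7900.2 + 232271 = 282885
T ≈ 44.50 °C — below 100 °C, confirming all the steam condensed.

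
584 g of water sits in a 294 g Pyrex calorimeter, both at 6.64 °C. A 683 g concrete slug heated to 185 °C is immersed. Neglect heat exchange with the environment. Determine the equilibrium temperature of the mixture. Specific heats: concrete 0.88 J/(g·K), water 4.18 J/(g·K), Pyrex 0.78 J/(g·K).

T_f ≈ 39.4 °C

With ΣQ=0 the equilibrium temperature is the m·c-weighted mean:
T_f = (601.04·185 + 2441.1·6.64 + 229.32·6.64) / (601.04 + 2441.1 + 229.32)
    = 128924 / 3271.5 ≈ 39.41 °C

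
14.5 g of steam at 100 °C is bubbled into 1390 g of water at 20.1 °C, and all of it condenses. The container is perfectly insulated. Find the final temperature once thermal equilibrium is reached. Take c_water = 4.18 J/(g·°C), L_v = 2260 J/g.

T_f ≈ 26.5 °C

Setting the total heat transfer to zero:
latent heat released on condensation: 14.5×2260 = 32770; condensate cools 100→T: 14.5×4.18×(T − 100) = 60.61(T − 100); water warms: 1390×4.18×(T − 20.1) = 5810.2(T − 20.1)
5870.8 T = 32770 + 6061 + 116785 = 155616
T ≈ 26.51 °C — below 100 °C, confirming all the steam condensed.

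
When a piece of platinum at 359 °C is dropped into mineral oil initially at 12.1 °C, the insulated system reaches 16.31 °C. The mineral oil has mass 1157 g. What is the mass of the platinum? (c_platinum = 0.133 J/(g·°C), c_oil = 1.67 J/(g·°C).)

m ≈ 178 g

Heat lost by the platinum = heat gained by the oil:
m×0.133×(359 − 16.31) = 1157×1.67×(16.31 − 12.1)
45.58 m = 8134.5  ⇒  m ≈ 178.5 g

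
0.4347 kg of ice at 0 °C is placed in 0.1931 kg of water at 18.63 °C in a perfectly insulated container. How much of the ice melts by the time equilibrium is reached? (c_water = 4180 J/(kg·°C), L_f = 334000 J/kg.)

Cooling the water to 0 °C releases 0.1931×4180×18.63 = 15037 J.
To melt every bit of ice: 0.4347×334000 = 145190 J.
Since 15037 < 145190 J, not all the ice melts; equilibrium is at 0 °C.
m_melt = 15037 / L_f = 0.04502 kg.

m_melted ≈ 0.045 kg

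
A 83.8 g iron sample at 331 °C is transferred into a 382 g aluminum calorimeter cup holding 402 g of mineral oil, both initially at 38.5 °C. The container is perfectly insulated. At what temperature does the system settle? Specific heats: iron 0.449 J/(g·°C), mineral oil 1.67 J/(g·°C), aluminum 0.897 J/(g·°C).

Conservation of energy gives ΣQ = 0:
83.8·0.449·(T − 331) + 402·1.67·(T − 38.5) + 382·0.897·(T − 38.5) = 0
37.63(T − 331) + 671.34(T − 38.5) + 342.65(T − 38.5) = 0
1051.6 T = 51493
T ≈ 48.97 °C

T_f ≈ 49.0 °C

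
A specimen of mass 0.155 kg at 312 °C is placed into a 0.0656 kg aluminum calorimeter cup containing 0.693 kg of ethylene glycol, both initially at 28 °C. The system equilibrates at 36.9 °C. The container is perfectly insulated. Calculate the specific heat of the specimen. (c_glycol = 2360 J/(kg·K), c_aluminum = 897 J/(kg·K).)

Let T be the final temperature. ΣQ_i = 0:
0.155×c×(36.9 − 312) + 0.693×2360×(36.9 − 28) + 0.0656×897×(36.9 − 28) = 0
-42.64 c = -15079
c = -15079/-42.64 ≈ 353.6 J/(kg·K)

c ≈ 354 J/(kg·K)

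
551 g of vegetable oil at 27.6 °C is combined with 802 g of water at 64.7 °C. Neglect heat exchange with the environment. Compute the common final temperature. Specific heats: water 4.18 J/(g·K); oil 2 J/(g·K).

Heat gained plus heat lost sum to zero:
802*4.18*(T − 64.7) + 551*2*(T − 27.6) = 0
3352.4(T − 64.7) + 1102(T − 27.6) = 0
4454.4 T = 247313
T = 247313 / 4454.4 = 55.5 °C

T_f ≈ 55.5 °C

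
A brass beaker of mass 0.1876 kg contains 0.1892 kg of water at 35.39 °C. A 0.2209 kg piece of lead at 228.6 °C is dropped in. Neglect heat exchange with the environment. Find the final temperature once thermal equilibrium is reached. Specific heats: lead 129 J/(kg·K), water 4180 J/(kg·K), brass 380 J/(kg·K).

T_f ≈ 41.6 °C

T_f = Σ m_i c_i T_i / Σ m_i c_i:
T_f = (28.5·228.6 + 790.86·35.39 + 71.29·35.39) / (28.5 + 790.86 + 71.29)
    = 37025 / 890.64 ≈ 41.57 °C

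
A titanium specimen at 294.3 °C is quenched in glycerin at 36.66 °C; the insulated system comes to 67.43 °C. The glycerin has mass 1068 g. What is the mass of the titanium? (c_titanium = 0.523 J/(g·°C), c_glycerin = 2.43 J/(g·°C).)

m ≈ 673 g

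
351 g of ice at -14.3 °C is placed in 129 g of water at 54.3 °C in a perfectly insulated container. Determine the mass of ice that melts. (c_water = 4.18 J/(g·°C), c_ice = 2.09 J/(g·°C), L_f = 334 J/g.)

m_melted ≈ 56.3 g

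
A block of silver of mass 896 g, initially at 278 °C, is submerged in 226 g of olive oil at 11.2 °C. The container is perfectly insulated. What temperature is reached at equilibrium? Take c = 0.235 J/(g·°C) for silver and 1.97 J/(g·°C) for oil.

T_f ≈ 96.9 °C

Conservation of energy gives ΣQ = 0:
896×0.235×(T − 278) + 226×1.97×(T − 11.2) = 0
210.56(T − 278) + 445.22(T − 11.2) = 0
(210.56 + 445.22) T = 210.56×278 + 445.22×11.2
T = 63522 / 655.78 = 96.9 °C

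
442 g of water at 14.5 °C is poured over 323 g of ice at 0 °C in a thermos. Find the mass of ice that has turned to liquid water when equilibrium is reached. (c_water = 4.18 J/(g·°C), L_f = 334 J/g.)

m_melted ≈ 80.2 g

Cooling the water to 0 °C releases 442·4.18·14.5 = 26790 J.
Melting all 323 g of ice would need 323·334 = 107882 J.
That's not enough to melt it all — equilibrium is at 0 °C with ice remaining.
m_melted·334 = 26790  ⇒  m_melted ≈ 80.21 g.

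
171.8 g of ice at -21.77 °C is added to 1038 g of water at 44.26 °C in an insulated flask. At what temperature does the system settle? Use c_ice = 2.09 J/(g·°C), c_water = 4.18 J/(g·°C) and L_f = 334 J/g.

T_f ≈ 25.1 °C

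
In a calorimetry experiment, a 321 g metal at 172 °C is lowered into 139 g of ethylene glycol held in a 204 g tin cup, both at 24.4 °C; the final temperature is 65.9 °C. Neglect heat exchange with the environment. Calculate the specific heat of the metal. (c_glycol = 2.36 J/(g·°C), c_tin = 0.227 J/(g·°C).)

c ≈ 0.456 J/(g·°C)

Energy conservation, ΣQ = 0:
321×c×(65.9 − 172) + 139×2.36×(65.9 − 24.4) + 204×0.227×(65.9 − 24.4) = 0
-34058 c = -15535
c = -15535/-34058 ≈ 0.4561 J/(g·°C)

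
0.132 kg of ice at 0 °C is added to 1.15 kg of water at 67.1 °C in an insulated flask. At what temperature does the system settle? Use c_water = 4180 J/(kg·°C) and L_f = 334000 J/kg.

Let T be the final temperature. ΣQ_i = 0:
melt ice: 0.132×334000 = 44088; meltwater 0→T: 0.132×4180×T = 551.76 T; water cools: 1.15×4180×(T − 67.1) = 4807(T − 67.1)
5358.8 T = 322550 − 44088 = 278462
T ≈ 51.96 °C — above 0 °C, consistent with complete melting.

T_f ≈ 52.0 °C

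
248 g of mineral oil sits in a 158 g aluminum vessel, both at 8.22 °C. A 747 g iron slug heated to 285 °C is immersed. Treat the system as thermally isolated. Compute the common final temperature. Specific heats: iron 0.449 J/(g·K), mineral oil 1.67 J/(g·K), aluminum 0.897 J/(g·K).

T_f ≈ 112.4 °C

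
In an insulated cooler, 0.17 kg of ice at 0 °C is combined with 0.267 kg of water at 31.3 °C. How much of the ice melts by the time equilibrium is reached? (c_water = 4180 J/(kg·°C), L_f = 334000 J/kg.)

Cooling the water to 0 °C releases 0.267·4180·31.3 = 34933 J.
Fully melting the ice requires m_ice L_f = 0.17·334000 = 56780 J.
That's not enough to melt it all — equilibrium is at 0 °C with ice remaining.
Mass melted = 34933/334000 ≈ 0.1046 kg.

m_melted ≈ 0.105 kg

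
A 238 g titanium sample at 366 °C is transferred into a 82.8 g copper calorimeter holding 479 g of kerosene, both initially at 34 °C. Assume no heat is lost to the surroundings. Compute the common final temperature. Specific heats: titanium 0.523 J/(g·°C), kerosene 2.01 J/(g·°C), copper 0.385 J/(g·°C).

T_f ≈ 70.9 °C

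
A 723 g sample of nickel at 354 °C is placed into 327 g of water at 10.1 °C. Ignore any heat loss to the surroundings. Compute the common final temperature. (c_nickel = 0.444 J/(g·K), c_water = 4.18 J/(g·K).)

T_f ≈ 75.5 °C

Heat gained plus heat lost sum to zero:
723×0.444×(T − 354) + 327×4.18×(T − 10.1) = 0
321.01(T − 354) + 1366.9(T − 10.1) = 0
(321.01 + 1366.9) T = 321.01×354 + 1366.9×10.1
T = 127444 / 1687.9 = 75.5 °C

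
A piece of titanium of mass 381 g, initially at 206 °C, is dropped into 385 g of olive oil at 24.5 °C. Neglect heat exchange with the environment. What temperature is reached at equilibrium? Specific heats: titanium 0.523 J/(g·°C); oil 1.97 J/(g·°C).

T_f ≈ 62.3 °C

Conservation of energy gives ΣQ = 0:
381×0.523×(T − 206) + 385×1.97×(T − 24.5) = 0
(199.26 + 758.45) T = 199.26×206 + 758.45×24.5
T ≈ 62.26 °C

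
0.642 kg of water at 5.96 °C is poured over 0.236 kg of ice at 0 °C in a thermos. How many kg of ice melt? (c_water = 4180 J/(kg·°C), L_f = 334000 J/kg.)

m_melted ≈ 0.0479 kg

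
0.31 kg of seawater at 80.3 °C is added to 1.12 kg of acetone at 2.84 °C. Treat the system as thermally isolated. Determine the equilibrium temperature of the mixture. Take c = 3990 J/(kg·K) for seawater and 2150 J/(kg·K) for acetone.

T_f ≈ 29.1 °C

Heat lost by the seawater equals heat gained by the acetone:
0.31×3990×(80.3 − T) = 1.12×2150×(T − 2.84)
1236.9(80.3 − T) = 2408(T − 2.84)
3644.9 T = 106162  ⇒  T ≈ 29.13 °C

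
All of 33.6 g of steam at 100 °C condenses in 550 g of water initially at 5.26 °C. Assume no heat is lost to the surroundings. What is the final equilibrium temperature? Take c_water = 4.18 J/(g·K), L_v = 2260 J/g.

T_f ≈ 41.8 °C

Energy conservation, ΣQ = 0:
condense steam: −33.6·2260 = −75936
  condensate cools 100→T: 33.6·4.18·(T − 100) = 140.45(T − 100)
  original water: 2299(T − 5.26)
2439.4 T = 75936 + 14045 + 12093 = 102074
T ≈ 41.84 °C (< 100 °C, so full condensation is consistent).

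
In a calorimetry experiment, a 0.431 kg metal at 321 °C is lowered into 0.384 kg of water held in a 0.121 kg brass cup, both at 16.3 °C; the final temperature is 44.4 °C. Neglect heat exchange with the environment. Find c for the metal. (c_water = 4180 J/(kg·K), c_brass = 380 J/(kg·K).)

c ≈ 389 J/(kg·K)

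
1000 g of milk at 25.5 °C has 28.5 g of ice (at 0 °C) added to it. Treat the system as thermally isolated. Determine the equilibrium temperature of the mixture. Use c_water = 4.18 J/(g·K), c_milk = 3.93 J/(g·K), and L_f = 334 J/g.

T_f ≈ 22.4 °C

Energy balance with sensible and latent terms:
fusion: m_ice L_f = 28.5×334 = 9519; warm the meltwater: 119.13 T; milk: 3930(T − 25.5)
4049.1 T = 100215 − 9519 = 90696
T ≈ 22.40 °C — above 0 °C, consistent with complete melting.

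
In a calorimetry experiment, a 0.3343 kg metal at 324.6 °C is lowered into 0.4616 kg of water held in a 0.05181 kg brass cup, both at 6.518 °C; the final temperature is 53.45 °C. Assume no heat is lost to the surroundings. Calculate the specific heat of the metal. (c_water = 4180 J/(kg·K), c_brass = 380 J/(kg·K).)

Heat gained plus heat lost sum to zero:
0.3343·c·(53.45 − 324.6) + 0.4616·4180·(53.45 − 6.518) + 0.05181·380·(53.45 − 6.518) = 0
-90.65 c = -91479
c = -91479/-90.65 ≈ 1009 J/(kg·K)

c ≈ 1010 J/(kg·K)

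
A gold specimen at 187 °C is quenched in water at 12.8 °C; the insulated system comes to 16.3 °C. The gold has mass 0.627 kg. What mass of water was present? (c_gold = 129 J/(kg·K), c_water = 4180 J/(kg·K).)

m ≈ 0.944 kg

|Q_gold| = |Q_water|:
0.627×129×(187 − 16.3) = m×4180×(16.3 − 12.8)
14630 m = 13807  ⇒  m ≈ 0.9437 kg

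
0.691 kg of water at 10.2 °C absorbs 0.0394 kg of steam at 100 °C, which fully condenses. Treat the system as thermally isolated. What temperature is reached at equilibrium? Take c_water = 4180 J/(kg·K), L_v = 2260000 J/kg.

T_f ≈ 44.2 °C

Sum of m c ΔT and latent-heat terms is zero:
latent heat released on condensation: 0.0394·2260000 = 89044
  condensate cools 100→T: 0.0394·4180·(T − 100) = 164.69(T − 100)
  water warms: 0.691·4180·(T − 10.2) = 2888.4(T − 10.2)
3053.1 T = 89044 + 16469 + 29461 = 134975
T ≈ 44.21 °C (< 100 °C, so full condensation is consistent).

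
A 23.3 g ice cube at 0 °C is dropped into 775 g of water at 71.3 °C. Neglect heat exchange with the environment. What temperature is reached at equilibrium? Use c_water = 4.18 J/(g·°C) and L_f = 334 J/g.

Net heat exchanged in the isolated system is zero:
melt ice: 23.3·334 = 7782.2; meltwater 0→T: 23.3·4.18·T = 97.39 T; water cools: 775·4.18·(T − 71.3) = 3239.5(T − 71.3)
3336.9 T = 230976 − 7782.2 = 223194
T ≈ 66.89 °C (positive, so assuming full melt was valid).

T_f ≈ 66.9 °C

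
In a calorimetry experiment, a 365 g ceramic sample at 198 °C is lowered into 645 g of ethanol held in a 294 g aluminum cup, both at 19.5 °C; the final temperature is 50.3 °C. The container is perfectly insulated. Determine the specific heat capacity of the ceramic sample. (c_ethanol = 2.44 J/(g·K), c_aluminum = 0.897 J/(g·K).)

c ≈ 1.05 J/(g·K)

Conservation of energy gives ΣQ = 0:
365×c×(50.3 − 198) + 645×2.44×(50.3 − 19.5) + 294×0.897×(50.3 − 19.5) = 0
-53910 c = -56596
c = -56596/-53910 ≈ 1.05 J/(g·K)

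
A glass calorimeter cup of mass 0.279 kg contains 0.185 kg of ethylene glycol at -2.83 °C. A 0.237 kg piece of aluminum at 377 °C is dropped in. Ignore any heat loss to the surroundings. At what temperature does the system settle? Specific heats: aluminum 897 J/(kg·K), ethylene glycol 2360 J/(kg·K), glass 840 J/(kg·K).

Taking heat into each body as positive, Σ m c ΔT = 0:
0.237*897*(T − 377) + 0.185*2360*(T − (-2.83)) + 0.279*840*(T − (-2.83)) = 0
212.59(T − 377) + 436.6(T − (-2.83)) + 234.36(T − (-2.83)) = 0
883.55 T = 78247
T ≈ 88.56 °C

T_f ≈ 88.6 °C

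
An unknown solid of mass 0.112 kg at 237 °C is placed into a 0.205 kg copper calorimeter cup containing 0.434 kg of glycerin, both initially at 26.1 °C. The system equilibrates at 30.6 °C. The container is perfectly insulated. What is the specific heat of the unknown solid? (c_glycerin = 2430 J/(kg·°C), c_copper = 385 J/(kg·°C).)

c ≈ 221 J/(kg·°C)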